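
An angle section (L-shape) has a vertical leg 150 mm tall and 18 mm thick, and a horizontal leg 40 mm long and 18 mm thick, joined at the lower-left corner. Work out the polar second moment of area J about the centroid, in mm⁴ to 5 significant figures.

Break the section into simple shapes (no overlaps), measuring from the bottom-left corner of the bounding box.
Vertical leg: 18 × 150, A = 2 700 mm², y = 75 mm, Ī = 5 062 500 mm⁴.
Horizontal leg (remainder): 22 × 18, A = 396 mm², y = 9 mm, Ī = 10 692 mm⁴.
Centroid: ȳ = ΣA·y / ΣA = 66.55814 mm.
Transfer each piece to the centroidal x-axis using Ī + A·d² with d = y − 66.55814:
  vertical leg: d = 8.44186 mm → contributes +5 254 916 mm⁴
  horizontal leg (remainder): d = -57.55814 mm → contributes +1 322 616 mm⁴
Total I = 6 577 532 mm⁴.
For the y-axis: x̄ = 11.55814 mm.
Repeating about the centroidal y-axis gives I_y = 227011.5 mm⁴.
Polar second moment: J = I_x + I_y = 6 804 543 mm⁴.

J ≈ 6.8045 × 10⁶ mm⁴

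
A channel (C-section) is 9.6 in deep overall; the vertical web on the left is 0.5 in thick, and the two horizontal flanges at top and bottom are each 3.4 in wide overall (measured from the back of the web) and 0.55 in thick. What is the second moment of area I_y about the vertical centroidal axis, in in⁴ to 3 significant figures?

Treat the section as a set of non-overlapping primitives; coordinates are from the bounding-box lower-left.
Web: 0.5 × 9.6, A = 4.8 in², x = 0.25 in, Ī = 0.1 in⁴.
Top flange (beyond web): 2.9 × 0.55, A = 1.595 in², x = 1.95 in, Ī = 1.1178 in⁴.
Bottom flange (beyond web): 2.9 × 0.55, A = 1.595 in², x = 1.95 in, Ī = 1.1178 in⁴.
Centroid: x̄ = ΣA·x / ΣA = 0.92872 in.
Transfer each piece to the vertical centroidal axis using Ī + A·d² with d = x − 0.92872:
  web: d = -0.67872 in → contributes +2.3112 in⁴
  top flange (beyond web): d = 1.0213 in → contributes +2.7814 in⁴
  bottom flange (beyond web): d = 1.0213 in → contributes +2.7814 in⁴
Total I = 7.874 in⁴.

I_y ≈ 7.87 in⁴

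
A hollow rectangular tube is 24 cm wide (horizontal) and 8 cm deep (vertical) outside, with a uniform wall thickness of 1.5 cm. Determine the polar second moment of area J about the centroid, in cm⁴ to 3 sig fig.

Split into non-overlapping primitives; take the origin at the lower-left of the bounding box.
Outer rectangle: 24 × 8, A = 192 cm², y = 4 cm, Ī = 1 024 cm⁴.
Inner void (subtracted): 21 × 5, A = 105 cm², y = 4 cm, Ī = 218.75 cm⁴.
By symmetry the centroid is at mid-height, ȳ = 4 cm.
All pieces are centred on the centroidal x-axis, so I = ΣĪ (holes subtracted) = 805.25 cm⁴.
Repeating about the centroidal y-axis gives I_y = 5357.3 cm⁴.
Polar second moment: J = I_x + I_y = 6162.5 cm⁴.

J ≈ 6160 cm⁴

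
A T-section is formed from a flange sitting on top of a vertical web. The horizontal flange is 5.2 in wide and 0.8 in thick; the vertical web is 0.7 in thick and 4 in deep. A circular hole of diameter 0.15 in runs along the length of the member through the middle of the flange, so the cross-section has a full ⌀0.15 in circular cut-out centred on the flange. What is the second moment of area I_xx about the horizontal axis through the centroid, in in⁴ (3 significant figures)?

Treat the section as a set of non-overlapping primitives; coordinates are from the bounding-box lower-left.
Flange: 5.2 × 0.8, A = 4.16 in², y = 4.4 in, Ī = 0.22187 in⁴.
Web: 0.7 × 4, A = 2.8 in², y = 2 in, Ī = 3.7333 in⁴.
Hole (subtracted): ⌀0.15, A = 0.017671 in², y = 4.4 in, Ī = 0.00002485 in⁴.
Centroid: ȳ = ΣA·y / ΣA = 3.432 in.
Transfer each piece to the horizontal axis through the centroid using Ī + A·d² with d = y − 3.432:
  flange: d = 0.96797 in → contributes +4.1197 in⁴
  web: d = -1.432 in → contributes +9.4753 in⁴
  hole: d = 0.96797 in → contributes −0.016583 in⁴
Total I = 13.578 in⁴.

I_xx ≈ 13.6 in⁴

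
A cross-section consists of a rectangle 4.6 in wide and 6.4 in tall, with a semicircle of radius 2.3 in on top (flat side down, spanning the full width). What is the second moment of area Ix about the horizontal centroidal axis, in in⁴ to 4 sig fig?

Split into non-overlapping primitives; take the origin at the lower-left of the bounding box.
Rectangular body: 4.6 × 6.4, A = 29.44 in², y = 3.2 in, Ī = 100.489 in⁴.
Semicircular cap: semicircle r = 2.3, A = 8.30951 in², y = 7.37615 in, Ī = 3.07145 in⁴.
Centroid: ȳ = ΣA·y / ΣA = 4.11926 in.
Transfer each piece to the horizontal centroidal axis using Ī + A·d² with d = y − 4.11926:
  rectangular body: d = -0.919264 in → contributes +125.367 in⁴
  semicircular cap: d = 3.25689 in → contributes +91.213 in⁴
Total I = 216.58 in⁴.

Ix ≈ 216.6 in⁴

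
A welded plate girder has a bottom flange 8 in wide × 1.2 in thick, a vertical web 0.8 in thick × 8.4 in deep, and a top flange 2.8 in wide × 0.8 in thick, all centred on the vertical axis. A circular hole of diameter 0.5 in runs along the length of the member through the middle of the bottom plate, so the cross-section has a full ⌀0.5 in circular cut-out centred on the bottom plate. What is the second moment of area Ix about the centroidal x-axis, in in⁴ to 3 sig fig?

Ix ≈ 239 in⁴

Break the section into simple shapes (no overlaps), measuring from the bottom-left corner of the bounding box.
Bottom plate: 8 × 1.2, A = 9.6 in², y = 0.6 in, Ī = 1.152 in⁴.
Web plate: 0.8 × 8.4, A = 6.72 in², y = 5.4 in, Ī = 39.514 in⁴.
Top plate: 2.8 × 0.8, A = 2.24 in², y = 10 in, Ī = 0.11947 in⁴.
Hole (subtracted): ⌀0.5, A = 0.19635 in², y = 0.6 in, Ī = 0.003068 in⁴.
Centroid: ȳ = ΣA·y / ΣA = 3.5031 in.
Transfer each piece to the centroidal x-axis using Ī + A·d² with d = y − 3.5031:
  bottom plate: d = -2.9031 in → contributes +82.062 in⁴
  web plate: d = 1.8969 in → contributes +63.693 in⁴
  top plate: d = 6.4969 in → contributes +94.668 in⁴
  hole: d = -2.9031 in → contributes −1.6579 in⁴
Total I = 238.77 in⁴.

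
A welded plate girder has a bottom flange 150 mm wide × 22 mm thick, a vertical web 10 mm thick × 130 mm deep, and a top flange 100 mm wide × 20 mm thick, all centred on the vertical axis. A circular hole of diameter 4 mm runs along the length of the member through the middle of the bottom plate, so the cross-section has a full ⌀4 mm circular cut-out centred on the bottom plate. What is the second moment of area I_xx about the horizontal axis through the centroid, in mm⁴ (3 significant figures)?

Treat the section as a set of non-overlapping primitives; coordinates are from the bounding-box lower-left.
Bottom plate: 150 × 22, A = 3 300 mm², y = 11 mm, Ī = 133 100 mm⁴.
Web plate: 10 × 130, A = 1 300 mm², y = 87 mm, Ī = 1 830 833 mm⁴.
Top plate: 100 × 20, A = 2 000 mm², y = 162 mm, Ī = 66 667 mm⁴.
Hole (subtracted): ⌀4, A = 12.566 mm², y = 11 mm, Ī = 12.566 mm⁴.
Centroid: ȳ = ΣA·y / ΣA = 71.843 mm.
Transfer each piece to the horizontal axis through the centroid using Ī + A·d² with d = y − 71.843:
  bottom plate: d = -60.843 mm → contributes +12 349 320 mm⁴
  web plate: d = 15.157 mm → contributes +2 129 484 mm⁴
  top plate: d = 90.157 mm → contributes +16 323 193 mm⁴
  hole: d = -60.843 mm → contributes −46 532 mm⁴
Total I = 30 755 466 mm⁴.

I_xx ≈ 3.08 × 10⁷ mm⁴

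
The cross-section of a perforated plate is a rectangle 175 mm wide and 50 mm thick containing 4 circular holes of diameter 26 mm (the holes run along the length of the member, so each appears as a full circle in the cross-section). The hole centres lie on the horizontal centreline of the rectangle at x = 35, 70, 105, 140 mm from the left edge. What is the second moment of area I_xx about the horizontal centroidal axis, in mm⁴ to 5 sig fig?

I_xx ≈ 1.7332 × 10⁶ mm⁴

Break the section into simple shapes (no overlaps), measuring from the bottom-left corner of the bounding box.
Plate: 175 × 50, A = 8 750 mm², y = 25 mm, Ī = 1 822 917 mm⁴.
Hole 1 (subtracted): ⌀26, A = 530.9292 mm², y = 25 mm, Ī = 22431.76 mm⁴.
Hole 2 (subtracted): ⌀26, A = 530.9292 mm², y = 25 mm, Ī = 22431.76 mm⁴.
Hole 3 (subtracted): ⌀26, A = 530.9292 mm², y = 25 mm, Ī = 22431.76 mm⁴.
Hole 4 (subtracted): ⌀26, A = 530.9292 mm², y = 25 mm, Ī = 22431.76 mm⁴.
By symmetry the centroid is at mid-height, ȳ = 25 mm.
All pieces are centred on the horizontal centroidal axis, so I = ΣĪ (holes subtracted) = 1 733 190 mm⁴.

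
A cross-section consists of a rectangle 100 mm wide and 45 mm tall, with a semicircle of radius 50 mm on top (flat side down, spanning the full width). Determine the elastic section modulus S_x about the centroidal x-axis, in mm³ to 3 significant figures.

Treat the section as a set of non-overlapping primitives; coordinates are from the bounding-box lower-left.
Rectangular body: 100 × 45, A = 4 500 mm², y = 22.5 mm, Ī = 759 375 mm⁴.
Semicircular cap: semicircle r = 50, A = 3 927 mm², y = 66.221 mm, Ī = 685 981 mm⁴.
Centroid: ȳ = ΣA·y / ΣA = 42.874 mm.
Transfer each piece to the centroidal x-axis using Ī + A·d² with d = y − 42.874:
  rectangular body: d = -20.374 mm → contributes +2 627 305 mm⁴
  semicircular cap: d = 23.347 mm → contributes +2 826 471 mm⁴
Total I = 5 453 777 mm⁴.
Extreme fibre distance c = 52.126 mm; S = I/c = 104 627 mm³.

S_x ≈ 1.05 × 10⁵ mm³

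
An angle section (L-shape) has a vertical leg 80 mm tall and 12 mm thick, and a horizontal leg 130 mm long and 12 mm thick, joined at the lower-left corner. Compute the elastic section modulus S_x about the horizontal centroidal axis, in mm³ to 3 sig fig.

Treat the section as a set of non-overlapping primitives; coordinates are from the bounding-box lower-left.
Vertical leg: 12 × 80, A = 960 mm², y = 40 mm, Ī = 512 000 mm⁴.
Horizontal leg (remainder): 118 × 12, A = 1 416 mm², y = 6 mm, Ī = 16 992 mm⁴.
Centroid: ȳ = ΣA·y / ΣA = 19.737 mm.
Transfer each piece to the horizontal centroidal axis using Ī + A·d² with d = y − 19.737:
  vertical leg: d = 20.263 mm → contributes +906 151 mm⁴
  horizontal leg (remainder): d = -13.737 mm → contributes +284 213 mm⁴
Total I = 1 190 364 mm⁴.
Extreme fibre distance c = 60.263 mm; S = I/c = 19 753 mm³.

S_x ≈ 1.98 × 10⁴ mm³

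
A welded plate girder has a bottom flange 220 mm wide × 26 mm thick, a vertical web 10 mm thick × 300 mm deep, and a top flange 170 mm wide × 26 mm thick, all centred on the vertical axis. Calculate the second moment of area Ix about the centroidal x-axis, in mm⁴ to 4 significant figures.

Split into non-overlapping primitives; take the origin at the lower-left of the bounding box.
Bottom plate: 220 × 26, A = 5 720 mm², y = 13 mm, Ī = 322 227 mm⁴.
Web plate: 10 × 300, A = 3 000 mm², y = 176 mm, Ī = 22 500 000 mm⁴.
Top plate: 170 × 26, A = 4 420 mm², y = 339 mm, Ī = 248 993 mm⁴.
Centroid: ȳ = ΣA·y / ΣA = 159.874 mm.
Transfer each piece to the centroidal x-axis using Ī + A·d² with d = y − 159.874:
  bottom plate: d = -146.874 mm → contributes +123 713 348 mm⁴
  web plate: d = 16.1263 mm → contributes +23 280 176 mm⁴
  top plate: d = 179.126 mm → contributes +142 070 186 mm⁴
Total I = 289 063 710 mm⁴.

Ix ≈ 2.891 × 10⁸ mm⁴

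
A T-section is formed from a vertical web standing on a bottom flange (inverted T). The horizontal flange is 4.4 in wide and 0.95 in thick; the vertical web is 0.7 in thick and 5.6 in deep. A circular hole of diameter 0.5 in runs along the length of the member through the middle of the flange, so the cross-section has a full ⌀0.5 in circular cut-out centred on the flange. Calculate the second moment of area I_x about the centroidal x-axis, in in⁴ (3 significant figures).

Decompose the section into non-overlapping parts with the origin at the bottom-left of its bounding rectangle.
Flange: 4.4 × 0.95, A = 4.18 in², y = 0.475 in, Ī = 0.31437 in⁴.
Web: 0.7 × 5.6, A = 3.92 in², y = 3.75 in, Ī = 10.244 in⁴.
Hole (subtracted): ⌀0.5, A = 0.19635 in², y = 0.475 in, Ī = 0.003068 in⁴.
Centroid: ȳ = ΣA·y / ΣA = 2.0993 in.
Transfer each piece to the centroidal x-axis using Ī + A·d² with d = y − 2.0993:
  flange: d = -1.6243 in → contributes +11.343 in⁴
  web: d = 1.6507 in → contributes +20.925 in⁴
  hole: d = -1.6243 in → contributes −0.52111 in⁴
Total I = 31.747 in⁴.

I_x ≈ 31.7 in⁴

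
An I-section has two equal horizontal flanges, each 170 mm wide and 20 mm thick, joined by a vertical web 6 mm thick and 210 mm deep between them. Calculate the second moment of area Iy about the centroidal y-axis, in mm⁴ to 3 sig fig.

Treat the section as a set of non-overlapping primitives; coordinates are from the bounding-box lower-left.
Bottom flange: 170 × 20, A = 3 400 mm², x = 85 mm, Ī = 8 188 333 mm⁴.
Web: 6 × 210, A = 1 260 mm², x = 85 mm, Ī = 3 780 mm⁴.
Top flange: 170 × 20, A = 3 400 mm², x = 85 mm, Ī = 8 188 333 mm⁴.
By symmetry the centroid is at mid-width, x̄ = 85 mm.
All pieces are centred on the centroidal y-axis, so I = ΣĪ = 16 380 447 mm⁴.

Iy ≈ 1.64 × 10⁷ mm⁴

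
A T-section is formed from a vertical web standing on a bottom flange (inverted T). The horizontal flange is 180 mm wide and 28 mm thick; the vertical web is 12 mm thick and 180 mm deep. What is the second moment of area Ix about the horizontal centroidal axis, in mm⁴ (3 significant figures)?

Break the section into simple shapes (no overlaps), measuring from the bottom-left corner of the bounding box.
Flange: 180 × 28, A = 5 040 mm², y = 14 mm, Ī = 329 280 mm⁴.
Web: 12 × 180, A = 2 160 mm², y = 118 mm, Ī = 5 832 000 mm⁴.
Centroid: ȳ = ΣA·y / ΣA = 45.2 mm.
Transfer each piece to the horizontal centroidal axis using Ī + A·d² with d = y − 45.2:
  flange: d = -31.2 mm → contributes +5 235 418 mm⁴
  web: d = 72.8 mm → contributes +17 279 654 mm⁴
Total I = 22 515 072 mm⁴.

Ix ≈ 2.25 × 10⁷ mm⁴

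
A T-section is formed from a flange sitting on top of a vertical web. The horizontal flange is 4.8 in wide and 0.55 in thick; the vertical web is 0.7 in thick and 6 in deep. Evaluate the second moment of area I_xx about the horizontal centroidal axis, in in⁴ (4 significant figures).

Break the section into simple shapes (no overlaps), measuring from the bottom-left corner of the bounding box.
Flange: 4.8 × 0.55, A = 2.64 in², y = 6.275 in, Ī = 0.06655 in⁴.
Web: 0.7 × 6, A = 4.2 in², y = 3 in, Ī = 12.6 in⁴.
Centroid: ȳ = ΣA·y / ΣA = 4.26404 in.
Transfer each piece to the horizontal centroidal axis using Ī + A·d² with d = y − 4.26404:
  flange: d = 2.01096 in → contributes +10.7427 in⁴
  web: d = -1.26404 in → contributes +19.3107 in⁴
Total I = 30.0534 in⁴.

I_xx ≈ 30.05 in⁴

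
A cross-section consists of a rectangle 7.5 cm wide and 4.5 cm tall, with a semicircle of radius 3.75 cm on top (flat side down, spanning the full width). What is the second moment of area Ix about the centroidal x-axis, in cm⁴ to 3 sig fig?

Split into non-overlapping primitives; take the origin at the lower-left of the bounding box.
Rectangular body: 7.5 × 4.5, A = 33.75 cm², y = 2.25 cm, Ī = 56.953 cm⁴.
Semicircular cap: semicircle r = 3.75, A = 22.089 cm², y = 6.0915 cm, Ī = 21.705 cm⁴.
Centroid: ȳ = ΣA·y / ΣA = 3.7697 cm.
Transfer each piece to the centroidal x-axis using Ī + A·d² with d = y − 3.7697:
  rectangular body: d = -1.5197 cm → contributes +134.9 cm⁴
  semicircular cap: d = 2.3219 cm → contributes +140.79 cm⁴
Total I = 275.69 cm⁴.

Ix ≈ 276 cm⁴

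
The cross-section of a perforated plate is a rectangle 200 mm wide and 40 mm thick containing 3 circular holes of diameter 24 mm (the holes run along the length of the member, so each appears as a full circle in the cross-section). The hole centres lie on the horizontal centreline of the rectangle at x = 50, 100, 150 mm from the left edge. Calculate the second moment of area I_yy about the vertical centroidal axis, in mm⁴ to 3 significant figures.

Split into non-overlapping primitives; take the origin at the lower-left of the bounding box.
Plate: 200 × 40, A = 8 000 mm², x = 100 mm, Ī = 26 666 667 mm⁴.
Hole 1 (subtracted): ⌀24, A = 452.39 mm², x = 50 mm, Ī = 16 286 mm⁴.
Hole 2 (subtracted): ⌀24, A = 452.39 mm², x = 100 mm, Ī = 16 286 mm⁴.
Hole 3 (subtracted): ⌀24, A = 452.39 mm², x = 150 mm, Ī = 16 286 mm⁴.
By symmetry the centroid is at mid-width, x̄ = 100 mm.
Transfer each piece to the vertical centroidal axis using Ī + A·d² with d = x − 100:
  plate: d = 0 mm → contributes +26 666 667 mm⁴
  hole 1: d = -50 mm → contributes −1 147 259 mm⁴
  hole 2: d = 0 mm → contributes −16 286 mm⁴
  hole 3: d = 50 mm → contributes −1 147 259 mm⁴
Total I = 24 355 862 mm⁴.

I_yy ≈ 2.44 × 10⁷ mm⁴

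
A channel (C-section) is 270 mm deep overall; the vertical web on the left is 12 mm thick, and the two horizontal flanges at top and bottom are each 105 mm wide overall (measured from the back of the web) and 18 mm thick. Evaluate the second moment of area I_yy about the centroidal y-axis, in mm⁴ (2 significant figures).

I_yy ≈ 7.0 × 10⁶ mm⁴

Split into non-overlapping primitives; take the origin at the lower-left of the bounding box.
Web: 12 × 270, A = 3 240 mm², x = 6 mm, Ī = 38 880 mm⁴.
Top flange (beyond web): 93 × 18, A = 1 674 mm², x = 58.5 mm, Ī = 1 206 536 mm⁴.
Bottom flange (beyond web): 93 × 18, A = 1 674 mm², x = 58.5 mm, Ī = 1 206 536 mm⁴.
Centroid: x̄ = ΣA·x / ΣA = 32.68 mm.
Transfer each piece to the centroidal y-axis using Ī + A·d² with d = x − 32.68:
  web: d = -26.68 mm → contributes +2 345 241 mm⁴
  top flange (beyond web): d = 25.82 mm → contributes +2 322 517 mm⁴
  bottom flange (beyond web): d = 25.82 mm → contributes +2 322 517 mm⁴
Total I = 6 990 275 mm⁴.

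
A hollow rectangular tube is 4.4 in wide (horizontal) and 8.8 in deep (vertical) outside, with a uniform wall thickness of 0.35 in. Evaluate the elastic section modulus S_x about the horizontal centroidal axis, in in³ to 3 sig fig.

S_x ≈ 19.5 in³

Treat the section as a set of non-overlapping primitives; coordinates are from the bounding-box lower-left.
Outer rectangle: 4.4 × 8.8, A = 38.72 in², y = 4.4 in, Ī = 249.87 in⁴.
Inner void (subtracted): 3.7 × 8.1, A = 29.97 in², y = 4.4 in, Ī = 163.86 in⁴.
By symmetry the centroid is at mid-height, ȳ = 4.4 in.
All pieces are centred on the horizontal centroidal axis, so I = ΣĪ (holes subtracted) = 86.012 in⁴.
Extreme fibre distance c = 4.4 in; S = I/c = 19.548 in³.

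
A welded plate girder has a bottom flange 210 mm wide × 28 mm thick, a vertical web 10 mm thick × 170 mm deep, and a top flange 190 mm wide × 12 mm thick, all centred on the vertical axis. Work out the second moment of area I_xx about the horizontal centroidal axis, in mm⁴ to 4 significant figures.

I_xx ≈ 6.678 × 10⁷ mm⁴

Treat the section as a set of non-overlapping primitives; coordinates are from the bounding-box lower-left.
Bottom plate: 210 × 28, A = 5 880 mm², y = 14 mm, Ī = 384 160 mm⁴.
Web plate: 10 × 170, A = 1 700 mm², y = 113 mm, Ī = 4 094 167 mm⁴.
Top plate: 190 × 12, A = 2 280 mm², y = 204 mm, Ī = 27 360 mm⁴.
Centroid: ȳ = ΣA·y / ΣA = 75.0041 mm.
Transfer each piece to the horizontal centroidal axis using Ī + A·d² with d = y − 75.0041:
  bottom plate: d = -61.0041 mm → contributes +22 266 550 mm⁴
  web plate: d = 37.9959 mm → contributes +6 548 443 mm⁴
  top plate: d = 128.996 mm → contributes +37 966 454 mm⁴
Total I = 66 781 447 mm⁴.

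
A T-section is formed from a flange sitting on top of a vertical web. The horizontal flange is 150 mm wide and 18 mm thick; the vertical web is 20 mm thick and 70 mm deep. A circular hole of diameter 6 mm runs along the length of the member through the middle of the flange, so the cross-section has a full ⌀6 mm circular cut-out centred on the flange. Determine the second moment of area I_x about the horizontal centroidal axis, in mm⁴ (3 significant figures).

Split into non-overlapping primitives; take the origin at the lower-left of the bounding box.
Flange: 150 × 18, A = 2 700 mm², y = 79 mm, Ī = 72 900 mm⁴.
Web: 20 × 70, A = 1 400 mm², y = 35 mm, Ī = 571 667 mm⁴.
Hole (subtracted): ⌀6, A = 28.274 mm², y = 79 mm, Ī = 63.617 mm⁴.
Centroid: ȳ = ΣA·y / ΣA = 63.871 mm.
Transfer each piece to the horizontal centroidal axis using Ī + A·d² with d = y − 63.871:
  flange: d = 15.129 mm → contributes +690 871 mm⁴
  web: d = -28.871 mm → contributes +1 738 638 mm⁴
  hole: d = 15.129 mm → contributes −6 535 mm⁴
Total I = 2 422 974 mm⁴.

I_x ≈ 2.42 × 10⁶ mm⁴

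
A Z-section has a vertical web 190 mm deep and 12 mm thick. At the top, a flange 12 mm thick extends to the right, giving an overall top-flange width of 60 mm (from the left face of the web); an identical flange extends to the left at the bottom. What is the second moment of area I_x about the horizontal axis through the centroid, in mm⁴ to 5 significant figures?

I_x ≈ 1.5998 × 10⁷ mm⁴

Decompose the section into non-overlapping parts with the origin at the bottom-left of its bounding rectangle.
Web: 12 × 190, A = 2 280 mm², y = 95 mm, Ī = 6 859 000 mm⁴.
Top flange (beyond web): 48 × 12, A = 576 mm², y = 184 mm, Ī = 6 912 mm⁴.
Bottom flange (beyond web): 48 × 12, A = 576 mm², y = 6 mm, Ī = 6 912 mm⁴.
Centroid: ȳ = ΣA·y / ΣA = 95 mm.
Transfer each piece to the horizontal axis through the centroid using Ī + A·d² with d = y − 95:
  web: d = 0 mm → contributes +6 859 000 mm⁴
  top flange (beyond web): d = 89 mm → contributes +4 569 408 mm⁴
  bottom flange (beyond web): d = -89 mm → contributes +4 569 408 mm⁴
Total I = 15 997 816 mm⁴.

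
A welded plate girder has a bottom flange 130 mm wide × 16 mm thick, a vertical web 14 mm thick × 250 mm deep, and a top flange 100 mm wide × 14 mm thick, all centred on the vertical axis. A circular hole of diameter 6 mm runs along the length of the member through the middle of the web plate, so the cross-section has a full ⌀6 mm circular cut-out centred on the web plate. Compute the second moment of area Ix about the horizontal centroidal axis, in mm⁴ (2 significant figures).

Decompose the section into non-overlapping parts with the origin at the bottom-left of its bounding rectangle.
Bottom plate: 130 × 16, A = 2 080 mm², y = 8 mm, Ī = 44 373 mm⁴.
Web plate: 14 × 250, A = 3 500 mm², y = 141 mm, Ī = 18 229 167 mm⁴.
Top plate: 100 × 14, A = 1 400 mm², y = 273 mm, Ī = 22 867 mm⁴.
Hole (subtracted): ⌀6, A = 28.27 mm², y = 141 mm, Ī = 63.62 mm⁴.
Centroid: ȳ = ΣA·y / ΣA = 127.8 mm.
Transfer each piece to the horizontal centroidal axis using Ī + A·d² with d = y − 127.8:
  bottom plate: d = -119.8 mm → contributes +29 891 081 mm⁴
  web plate: d = 13.21 mm → contributes +18 840 033 mm⁴
  top plate: d = 145.2 mm → contributes +29 543 639 mm⁴
  hole: d = 13.21 mm → contributes −4 998 mm⁴
Total I = 78 269 755 mm⁴.

Ix ≈ 7.8 × 10⁷ mm⁴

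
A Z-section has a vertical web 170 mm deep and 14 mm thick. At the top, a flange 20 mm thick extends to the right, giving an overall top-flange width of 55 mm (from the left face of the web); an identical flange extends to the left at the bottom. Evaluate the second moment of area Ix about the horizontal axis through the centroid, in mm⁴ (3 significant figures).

Ix ≈ 1.50 × 10⁷ mm⁴

Split into non-overlapping primitives; take the origin at the lower-left of the bounding box.
Web: 14 × 170, A = 2 380 mm², y = 85 mm, Ī = 5 731 833 mm⁴.
Top flange (beyond web): 41 × 20, A = 820 mm², y = 160 mm, Ī = 27 333 mm⁴.
Bottom flange (beyond web): 41 × 20, A = 820 mm², y = 10 mm, Ī = 27 333 mm⁴.
Centroid: ȳ = ΣA·y / ΣA = 85 mm.
Transfer each piece to the horizontal axis through the centroid using Ī + A·d² with d = y − 85:
  web: d = 0 mm → contributes +5 731 833 mm⁴
  top flange (beyond web): d = 75 mm → contributes +4 639 833 mm⁴
  bottom flange (beyond web): d = -75 mm → contributes +4 639 833 mm⁴
Total I = 15 011 500 mm⁴.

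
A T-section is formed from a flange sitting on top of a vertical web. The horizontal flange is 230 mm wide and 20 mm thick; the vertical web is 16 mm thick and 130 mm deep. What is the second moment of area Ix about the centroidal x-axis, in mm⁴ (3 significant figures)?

Treat the section as a set of non-overlapping primitives; coordinates are from the bounding-box lower-left.
Flange: 230 × 20, A = 4 600 mm², y = 140 mm, Ī = 153 333 mm⁴.
Web: 16 × 130, A = 2 080 mm², y = 65 mm, Ī = 2 929 333 mm⁴.
Centroid: ȳ = ΣA·y / ΣA = 116.65 mm.
Transfer each piece to the centroidal x-axis using Ī + A·d² with d = y − 116.65:
  flange: d = 23.353 mm → contributes +2 662 064 mm⁴
  web: d = -51.647 mm → contributes +8 477 489 mm⁴
Total I = 11 139 553 mm⁴.

Ix ≈ 1.11 × 10⁷ mm⁴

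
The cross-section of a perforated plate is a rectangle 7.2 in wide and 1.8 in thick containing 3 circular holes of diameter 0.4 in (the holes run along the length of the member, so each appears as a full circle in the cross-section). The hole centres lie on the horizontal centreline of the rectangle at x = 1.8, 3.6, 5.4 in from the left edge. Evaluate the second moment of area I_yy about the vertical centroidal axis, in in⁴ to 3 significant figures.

Split into non-overlapping primitives; take the origin at the lower-left of the bounding box.
Plate: 7.2 × 1.8, A = 12.96 in², x = 3.6 in, Ī = 55.987 in⁴.
Hole 1 (subtracted): ⌀0.4, A = 0.12566 in², x = 1.8 in, Ī = 0.0012566 in⁴.
Hole 2 (subtracted): ⌀0.4, A = 0.12566 in², x = 3.6 in, Ī = 0.0012566 in⁴.
Hole 3 (subtracted): ⌀0.4, A = 0.12566 in², x = 5.4 in, Ī = 0.0012566 in⁴.
By symmetry the centroid is at mid-width, x̄ = 3.6 in.
Transfer each piece to the vertical centroidal axis using Ī + A·d² with d = x − 3.6:
  plate: d = 0 in → contributes +55.987 in⁴
  hole 1: d = -1.8 in → contributes −0.40841 in⁴
  hole 2: d = 0 in → contributes −0.0012566 in⁴
  hole 3: d = 1.8 in → contributes −0.40841 in⁴
Total I = 55.169 in⁴.

I_yy ≈ 55.2 in⁴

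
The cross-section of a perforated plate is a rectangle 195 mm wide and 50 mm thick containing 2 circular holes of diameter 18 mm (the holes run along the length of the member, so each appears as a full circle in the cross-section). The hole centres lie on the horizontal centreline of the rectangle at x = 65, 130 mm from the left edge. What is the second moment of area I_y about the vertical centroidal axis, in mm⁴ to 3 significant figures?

I_y ≈ 3.03 × 10⁷ mm⁴

Decompose the section into non-overlapping parts with the origin at the bottom-left of its bounding rectangle.
Plate: 195 × 50, A = 9 750 mm², x = 97.5 mm, Ī = 30 895 313 mm⁴.
Hole 1 (subtracted): ⌀18, A = 254.47 mm², x = 65 mm, Ī = 5 153 mm⁴.
Hole 2 (subtracted): ⌀18, A = 254.47 mm², x = 130 mm, Ī = 5 153 mm⁴.
By symmetry the centroid is at mid-width, x̄ = 97.5 mm.
Transfer each piece to the vertical centroidal axis using Ī + A·d² with d = x − 97.5:
  plate: d = 0 mm → contributes +30 895 313 mm⁴
  hole 1: d = -32.5 mm → contributes −273 936 mm⁴
  hole 2: d = 32.5 mm → contributes −273 936 mm⁴
Total I = 30 347 441 mm⁴.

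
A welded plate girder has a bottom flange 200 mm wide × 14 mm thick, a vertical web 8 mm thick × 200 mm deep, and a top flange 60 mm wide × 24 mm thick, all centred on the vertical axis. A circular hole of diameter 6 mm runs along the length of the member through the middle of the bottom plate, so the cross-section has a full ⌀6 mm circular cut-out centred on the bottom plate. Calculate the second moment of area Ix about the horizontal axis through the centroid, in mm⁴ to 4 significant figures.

Ix ≈ 5.210 × 10⁷ mm⁴

Break the section into simple shapes (no overlaps), measuring from the bottom-left corner of the bounding box.
Bottom plate: 200 × 14, A = 2 800 mm², y = 7 mm, Ī = 45733.3 mm⁴.
Web plate: 8 × 200, A = 1 600 mm², y = 114 mm, Ī = 5 333 333 mm⁴.
Top plate: 60 × 24, A = 1 440 mm², y = 226 mm, Ī = 69 120 mm⁴.
Hole (subtracted): ⌀6, A = 28.2743 mm², y = 7 mm, Ī = 63.6173 mm⁴.
Centroid: ȳ = ΣA·y / ΣA = 90.7204 mm.
Transfer each piece to the horizontal axis through the centroid using Ī + A·d² with d = y − 90.7204:
  bottom plate: d = -83.7204 mm → contributes +19 671 229 mm⁴
  web plate: d = 23.2796 mm → contributes +6 200 437 mm⁴
  top plate: d = 135.28 mm → contributes +26 421 941 mm⁴
  hole: d = -83.7204 mm → contributes −198 241 mm⁴
Total I = 52 095 365 mm⁴.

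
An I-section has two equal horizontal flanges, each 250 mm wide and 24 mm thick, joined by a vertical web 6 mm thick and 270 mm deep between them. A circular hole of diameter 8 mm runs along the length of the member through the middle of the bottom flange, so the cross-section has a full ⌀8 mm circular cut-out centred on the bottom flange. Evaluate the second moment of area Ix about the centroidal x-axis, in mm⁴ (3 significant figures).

Decompose the section into non-overlapping parts with the origin at the bottom-left of its bounding rectangle.
Bottom flange: 250 × 24, A = 6 000 mm², y = 12 mm, Ī = 288 000 mm⁴.
Web: 6 × 270, A = 1 620 mm², y = 159 mm, Ī = 9 841 500 mm⁴.
Top flange: 250 × 24, A = 6 000 mm², y = 306 mm, Ī = 288 000 mm⁴.
Hole (subtracted): ⌀8, A = 50.265 mm², y = 12 mm, Ī = 201.06 mm⁴.
Centroid: ȳ = ΣA·y / ΣA = 159.54 mm.
Transfer each piece to the centroidal x-axis using Ī + A·d² with d = y − 159.54:
  bottom flange: d = -147.54 mm → contributes +130 904 317 mm⁴
  web: d = -0.54452 mm → contributes +9 841 980 mm⁴
  top flange: d = 146.46 mm → contributes +128 983 241 mm⁴
  hole: d = -147.54 mm → contributes −1 094 450 mm⁴
Total I = 268 635 089 mm⁴.

Ix ≈ 2.69 × 10⁸ mm⁴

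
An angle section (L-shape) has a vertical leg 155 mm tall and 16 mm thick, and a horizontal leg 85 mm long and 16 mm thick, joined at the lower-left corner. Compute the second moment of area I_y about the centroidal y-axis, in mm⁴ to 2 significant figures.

Decompose the section into non-overlapping parts with the origin at the bottom-left of its bounding rectangle.
Vertical leg: 16 × 155, A = 2 480 mm², x = 8 mm, Ī = 52 907 mm⁴.
Horizontal leg (remainder): 69 × 16, A = 1 104 mm², x = 50.5 mm, Ī = 438 012 mm⁴.
Centroid: x̄ = ΣA·x / ΣA = 21.09 mm.
Transfer each piece to the centroidal y-axis using Ī + A·d² with d = x − 21.09:
  vertical leg: d = -13.09 mm → contributes +477 949 mm⁴
  horizontal leg (remainder): d = 29.41 mm → contributes +1 392 816 mm⁴
Total I = 1 870 765 mm⁴.

I_y ≈ 1.9 × 10⁶ mm⁴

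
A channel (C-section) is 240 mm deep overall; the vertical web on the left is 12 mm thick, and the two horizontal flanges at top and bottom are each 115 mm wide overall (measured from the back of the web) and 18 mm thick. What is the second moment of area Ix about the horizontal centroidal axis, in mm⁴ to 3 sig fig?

Split into non-overlapping primitives; take the origin at the lower-left of the bounding box.
Web: 12 × 240, A = 2 880 mm², y = 120 mm, Ī = 13 824 000 mm⁴.
Top flange (beyond web): 103 × 18, A = 1 854 mm², y = 231 mm, Ī = 50 058 mm⁴.
Bottom flange (beyond web): 103 × 18, A = 1 854 mm², y = 9 mm, Ī = 50 058 mm⁴.
By symmetry the centroid is at mid-height, ȳ = 120 mm.
Transfer each piece to the horizontal centroidal axis using Ī + A·d² with d = y − 120:
  web: d = 0 mm → contributes +13 824 000 mm⁴
  top flange (beyond web): d = 111 mm → contributes +22 893 192 mm⁴
  bottom flange (beyond web): d = -111 mm → contributes +22 893 192 mm⁴
Total I = 59 610 384 mm⁴.

Ix ≈ 5.96 × 10⁷ mm⁴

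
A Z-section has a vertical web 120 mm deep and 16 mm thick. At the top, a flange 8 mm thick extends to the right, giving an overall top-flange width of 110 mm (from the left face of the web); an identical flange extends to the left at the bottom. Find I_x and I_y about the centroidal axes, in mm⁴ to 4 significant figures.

I_x ≈ 7.029 × 10⁶ mm⁴, I_y ≈ 5.698 × 10⁶ mm⁴

Break the section into simple shapes (no overlaps), measuring from the bottom-left corner of the bounding box.
Web: 16 × 120, A = 1 920 mm², y = 60 mm, Ī = 2 304 000 mm⁴.
Top flange (beyond web): 94 × 8, A = 752 mm², y = 116 mm, Ī = 4010.67 mm⁴.
Bottom flange (beyond web): 94 × 8, A = 752 mm², y = 4 mm, Ī = 4010.67 mm⁴.
Centroid: ȳ = ΣA·y / ΣA = 60 mm.
Transfer each piece to the centroidal x-axis using Ī + A·d² with d = y − 60:
  web: d = 0 mm → contributes +2 304 000 mm⁴
  top flange (beyond web): d = 56 mm → contributes +2 362 283 mm⁴
  bottom flange (beyond web): d = -56 mm → contributes +2 362 283 mm⁴
Total I = 7 028 565 mm⁴.
For the y-axis: x̄ = 102 mm.
Repeating about the centroidal y-axis gives I_y = 5 698 005 mm⁴.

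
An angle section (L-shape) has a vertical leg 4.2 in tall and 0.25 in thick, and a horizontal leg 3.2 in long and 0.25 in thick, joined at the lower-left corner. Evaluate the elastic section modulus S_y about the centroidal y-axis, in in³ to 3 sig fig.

S_y ≈ 0.683 in³

Split into non-overlapping primitives; take the origin at the lower-left of the bounding box.
Vertical leg: 0.25 × 4.2, A = 1.05 in², x = 0.125 in, Ī = 0.0054688 in⁴.
Horizontal leg (remainder): 2.95 × 0.25, A = 0.7375 in², x = 1.725 in, Ī = 0.53484 in⁴.
Centroid: x̄ = ΣA·x / ΣA = 0.78514 in.
Transfer each piece to the centroidal y-axis using Ī + A·d² with d = x − 0.78514:
  vertical leg: d = -0.66014 in → contributes +0.46304 in⁴
  horizontal leg (remainder): d = 0.93986 in → contributes +1.1863 in⁴
Total I = 1.6493 in⁴.
Extreme fibre distance c = 2.4149 in; S = I/c = 0.683 in³.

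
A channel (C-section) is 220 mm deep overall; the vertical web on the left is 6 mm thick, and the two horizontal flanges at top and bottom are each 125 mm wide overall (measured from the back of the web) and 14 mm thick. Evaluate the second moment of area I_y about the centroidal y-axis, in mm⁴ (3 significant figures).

I_y ≈ 7.63 × 10⁶ mm⁴

Treat the section as a set of non-overlapping primitives; coordinates are from the bounding-box lower-left.
Web: 6 × 220, A = 1 320 mm², x = 3 mm, Ī = 3 960 mm⁴.
Top flange (beyond web): 119 × 14, A = 1 666 mm², x = 65.5 mm, Ī = 1 966 019 mm⁴.
Bottom flange (beyond web): 119 × 14, A = 1 666 mm², x = 65.5 mm, Ī = 1 966 019 mm⁴.
Centroid: x̄ = ΣA·x / ΣA = 47.766 mm.
Transfer each piece to the centroidal y-axis using Ī + A·d² with d = x − 47.766:
  web: d = -44.766 mm → contributes +2 649 197 mm⁴
  top flange (beyond web): d = 17.734 mm → contributes +2 489 985 mm⁴
  bottom flange (beyond web): d = 17.734 mm → contributes +2 489 985 mm⁴
Total I = 7 629 167 mm⁴.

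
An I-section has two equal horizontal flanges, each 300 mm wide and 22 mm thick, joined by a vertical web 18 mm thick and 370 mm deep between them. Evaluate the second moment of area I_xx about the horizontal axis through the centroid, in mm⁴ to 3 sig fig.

Break the section into simple shapes (no overlaps), measuring from the bottom-left corner of the bounding box.
Bottom flange: 300 × 22, A = 6 600 mm², y = 11 mm, Ī = 266 200 mm⁴.
Web: 18 × 370, A = 6 660 mm², y = 207 mm, Ī = 75 979 500 mm⁴.
Top flange: 300 × 22, A = 6 600 mm², y = 403 mm, Ī = 266 200 mm⁴.
By symmetry the centroid is at mid-height, ȳ = 207 mm.
Transfer each piece to the horizontal axis through the centroid using Ī + A·d² with d = y − 207:
  bottom flange: d = -196 mm → contributes +253 811 800 mm⁴
  web: d = 0 mm → contributes +75 979 500 mm⁴
  top flange: d = 196 mm → contributes +253 811 800 mm⁴
Total I = 583 603 100 mm⁴.

I_xx ≈ 5.84 × 10⁸ mm⁴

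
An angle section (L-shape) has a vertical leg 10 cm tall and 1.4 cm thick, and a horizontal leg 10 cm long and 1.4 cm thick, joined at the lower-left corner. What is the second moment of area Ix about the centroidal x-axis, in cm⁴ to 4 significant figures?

Treat the section as a set of non-overlapping primitives; coordinates are from the bounding-box lower-left.
Vertical leg: 1.4 × 10, A = 14 cm², y = 5 cm, Ī = 116.667 cm⁴.
Horizontal leg (remainder): 8.6 × 1.4, A = 12.04 cm², y = 0.7 cm, Ī = 1.96653 cm⁴.
Centroid: ȳ = ΣA·y / ΣA = 3.01183 cm.
Transfer each piece to the centroidal x-axis using Ī + A·d² with d = y − 3.01183:
  vertical leg: d = 1.98817 cm → contributes +172.006 cm⁴
  horizontal leg (remainder): d = -2.31183 cm → contributes +66.3149 cm⁴
Total I = 238.321 cm⁴.

Ix ≈ 238.3 cm⁴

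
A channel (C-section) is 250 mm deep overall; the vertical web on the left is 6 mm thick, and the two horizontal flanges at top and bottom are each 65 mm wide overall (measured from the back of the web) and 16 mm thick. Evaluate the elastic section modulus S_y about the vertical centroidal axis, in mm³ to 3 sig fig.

Break the section into simple shapes (no overlaps), measuring from the bottom-left corner of the bounding box.
Web: 6 × 250, A = 1 500 mm², x = 3 mm, Ī = 4 500 mm⁴.
Top flange (beyond web): 59 × 16, A = 944 mm², x = 35.5 mm, Ī = 273 839 mm⁴.
Bottom flange (beyond web): 59 × 16, A = 944 mm², x = 35.5 mm, Ī = 273 839 mm⁴.
Centroid: x̄ = ΣA·x / ΣA = 21.111 mm.
Transfer each piece to the vertical centroidal axis using Ī + A·d² with d = x − 21.111:
  web: d = -18.111 mm → contributes +496 511 mm⁴
  top flange (beyond web): d = 14.389 mm → contributes +469 288 mm⁴
  bottom flange (beyond web): d = 14.389 mm → contributes +469 288 mm⁴
Total I = 1 435 088 mm⁴.
Extreme fibre distance c = 43.889 mm; S = I/c = 32 698 mm³.

S_y ≈ 3.27 × 10⁴ mm³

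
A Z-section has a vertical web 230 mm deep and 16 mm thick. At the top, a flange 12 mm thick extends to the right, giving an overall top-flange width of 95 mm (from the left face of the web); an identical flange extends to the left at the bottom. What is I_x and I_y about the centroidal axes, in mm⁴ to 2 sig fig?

Decompose the section into non-overlapping parts with the origin at the bottom-left of its bounding rectangle.
Web: 16 × 230, A = 3 680 mm², y = 115 mm, Ī = 16 222 667 mm⁴.
Top flange (beyond web): 79 × 12, A = 948 mm², y = 224 mm, Ī = 11 376 mm⁴.
Bottom flange (beyond web): 79 × 12, A = 948 mm², y = 6 mm, Ī = 11 376 mm⁴.
Centroid: ȳ = ΣA·y / ΣA = 115 mm.
Transfer each piece to the centroidal x-axis using Ī + A·d² with d = y − 115:
  web: d = 0 mm → contributes +16 222 667 mm⁴
  top flange (beyond web): d = 109 mm → contributes +11 274 564 mm⁴
  bottom flange (beyond web): d = -109 mm → contributes +11 274 564 mm⁴
Total I = 38 771 795 mm⁴.
For the y-axis: x̄ = 87 mm.
Repeating about the centroidal y-axis gives I_y = 5 342 435 mm⁴.

I_x ≈ 3.9 × 10⁷ mm⁴, I_y ≈ 5.3 × 10⁶ mm⁴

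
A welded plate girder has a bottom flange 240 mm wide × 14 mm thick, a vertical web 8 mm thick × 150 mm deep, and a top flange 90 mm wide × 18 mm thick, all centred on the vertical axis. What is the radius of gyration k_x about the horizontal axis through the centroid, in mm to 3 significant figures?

Treat the section as a set of non-overlapping primitives; coordinates are from the bounding-box lower-left.
Bottom plate: 240 × 14, A = 3 360 mm², y = 7 mm, Ī = 54 880 mm⁴.
Web plate: 8 × 150, A = 1 200 mm², y = 89 mm, Ī = 2 250 000 mm⁴.
Top plate: 90 × 18, A = 1 620 mm², y = 173 mm, Ī = 43 740 mm⁴.
Centroid: ȳ = ΣA·y / ΣA = 66.437 mm.
Transfer each piece to the horizontal axis through the centroid using Ī + A·d² with d = y − 66.437:
  bottom plate: d = -59.437 mm → contributes +11 924 901 mm⁴
  web plate: d = 22.563 mm → contributes +2 860 913 mm⁴
  top plate: d = 106.56 mm → contributes +18 439 967 mm⁴
Total I = 33 225 780 mm⁴.
Radius of gyration: k = √(I/A) = √(33 225 780 / 6 180) = 73.324 mm.

k_x ≈ 73.3 mm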